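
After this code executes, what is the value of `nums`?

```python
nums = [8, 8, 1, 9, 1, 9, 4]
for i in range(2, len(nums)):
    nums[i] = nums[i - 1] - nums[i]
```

i=2: nums[2] = 8-1 = 7 → [8, 8, 7, 9, 1, 9, 4]
i=3: nums[3] = 7-9 = -2 → [8, 8, 7, -2, 1, 9, 4]
i=4: nums[4] = (-2)-1 = -3 → [8, 8, 7, -2, -3, 9, 4]
i=5: nums[5] = (-3)-9 = -12 → [8, 8, 7, -2, -3, -12, 4]
i=6: nums[6] = (-12)-4 = -16 → [8, 8, 7, -2, -3, -12, -16]

[8, 8, 7, -2, -3, -12, -16]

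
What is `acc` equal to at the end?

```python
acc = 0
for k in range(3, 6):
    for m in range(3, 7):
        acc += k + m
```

102

k=3,m=3: acc = 0+6 = 6
k=3,m=4: acc = 6+7 = 13
k=3,m=5: acc = 13+8 = 21
k=3,m=6: acc = 21+9 = 30
k=4,m=3: acc = 30+7 = 37
k=4,m=4: acc = 37+8 = 45
k=4,m=5: acc = 45+9 = 54
k=4,m=6: acc = 54+10 = 64
k=5,m=3: acc = 64+8 = 72
k=5,m=4: acc = 72+9 = 81
k=5,m=5: acc = 81+10 = 91
k=5,m=6: acc = 91+11 = 102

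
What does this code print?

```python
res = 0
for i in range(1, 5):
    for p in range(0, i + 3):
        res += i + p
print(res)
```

112

i=1,p=0: res = 0+1 = 1
i=1,p=1: res = 1+2 = 3
i=1,p=2: res = 3+3 = 6
i=1,p=3: res = 6+4 = 10
i=2,p=0: res = 10+2 = 12
i=2,p=1: res = 12+3 = 15
i=2,p=2: res = 15+4 = 19
i=2,p=3: res = 19+5 = 24
i=2,p=4: res = 24+6 = 30
i=3,p=0: res = 30+3 = 33
i=3,p=1: res = 33+4 = 37
i=3,p=2: res = 37+5 = 42
i=3,p=3: res = 42+6 = 48
i=3,p=4: res = 48+7 = 55
i=3,p=5: res = 55+8 = 63
i=4,p=0: res = 63+4 = 67
i=4,p=1: res = 67+5 = 72
i=4,p=2: res = 72+6 = 78
i=4,p=3: res = 78+7 = 85
i=4,p=4: res = 85+8 = 93
i=4,p=5: res = 93+9 = 102
i=4,p=6: res = 102+10 = 112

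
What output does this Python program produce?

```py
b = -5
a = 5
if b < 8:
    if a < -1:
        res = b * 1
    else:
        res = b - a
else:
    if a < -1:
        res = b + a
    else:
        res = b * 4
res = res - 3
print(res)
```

-13

b=-5, a=5
b < 8 is True; a < -1 is False
→ res = b - a = -10
res = (-10)-3 = -13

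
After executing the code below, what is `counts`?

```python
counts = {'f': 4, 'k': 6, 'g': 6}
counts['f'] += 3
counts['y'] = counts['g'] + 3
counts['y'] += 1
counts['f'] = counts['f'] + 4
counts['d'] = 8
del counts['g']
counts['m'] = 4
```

{'f': 11, 'k': 6, 'y': 10, 'd': 8, 'm': 4}

counts['f'] = 4+3 = 7 → {'f': 7, 'k': 6, 'g': 6}
counts['y'] = counts['g']+3 = 9 → {'f': 7, 'k': 6, 'g': 6, 'y': 9}
counts['y'] = 9+1 = 10 → {'f': 7, 'k': 6, 'g': 6, 'y': 10}
counts['f'] = counts['f']+4 = 11 → {'f': 11, 'k': 6, 'g': 6, 'y': 10}
counts['d'] = 8 → {'f': 11, 'k': 6, 'g': 6, 'y': 10, 'd': 8}
del 'g' → {'f': 11, 'k': 6, 'y': 10, 'd': 8}
counts['m'] = 4 → {'f': 11, 'k': 6, 'y': 10, 'd': 8, 'm': 4}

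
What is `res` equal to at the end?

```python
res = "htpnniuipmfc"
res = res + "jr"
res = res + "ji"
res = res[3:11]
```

'nniuipmf'

+ 'jr' → 'htpnniuipmfcjr'
+ 'ji' → 'htpnniuipmfcjrji'
slice [3:11] → 'nniuipmf'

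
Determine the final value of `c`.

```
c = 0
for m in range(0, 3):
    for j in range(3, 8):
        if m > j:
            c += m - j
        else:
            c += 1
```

m=0,j=3: not 0>3, c = 0+1 = 1
m=0,j=4: not 0>4, c = 1+1 = 2
m=0,j=5: not 0>5, c = 2+1 = 3
m=0,j=6: not 0>6, c = 3+1 = 4
m=0,j=7: not 0>7, c = 4+1 = 5
m=1,j=3: not 1>3, c = 5+1 = 6
m=1,j=4: not 1>4, c = 6+1 = 7
m=1,j=5: not 1>5, c = 7+1 = 8
m=1,j=6: not 1>6, c = 8+1 = 9
m=1,j=7: not 1>7, c = 9+1 = 10
m=2,j=3: not 2>3, c = 10+1 = 11
m=2,j=4: not 2>4, c = 11+1 = 12
m=2,j=5: not 2>5, c = 12+1 = 13
m=2,j=6: not 2>6, c = 13+1 = 14
m=2,j=7: not 2>7, c = 14+1 = 15

15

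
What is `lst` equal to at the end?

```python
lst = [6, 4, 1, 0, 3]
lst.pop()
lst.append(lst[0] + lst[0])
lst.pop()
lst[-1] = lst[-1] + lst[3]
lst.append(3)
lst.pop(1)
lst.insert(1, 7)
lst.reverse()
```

[3, 0, 1, 7, 6]

pop() removes 3 → [6, 4, 1, 0]
append lst[0]+lst[0] = 6+6 = 12 → [6, 4, 1, 0, 12]
pop() removes 12 → [6, 4, 1, 0]
lst[-1] = lst[-1]+lst[3] = 0+0 = 0 → [6, 4, 1, 0]
append 3 → [6, 4, 1, 0, 3]
pop(1) removes 4 → [6, 1, 0, 3]
insert 7 at 1 → [6, 7, 1, 0, 3]
reverse → [3, 0, 1, 7, 6]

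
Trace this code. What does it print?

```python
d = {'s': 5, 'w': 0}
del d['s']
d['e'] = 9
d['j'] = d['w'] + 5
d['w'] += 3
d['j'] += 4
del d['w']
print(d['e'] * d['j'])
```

del 's' → {'w': 0}
d['e'] = 9 → {'w': 0, 'e': 9}
d['j'] = d['w']+5 = 5 → {'w': 0, 'e': 9, 'j': 5}
d['w'] = 0+3 = 3 → {'w': 3, 'e': 9, 'j': 5}
d['j'] = 5+4 = 9 → {'w': 3, 'e': 9, 'j': 9}
del 'w' → {'e': 9, 'j': 9}
d['e']*d['j'] = 9*9 = 81

81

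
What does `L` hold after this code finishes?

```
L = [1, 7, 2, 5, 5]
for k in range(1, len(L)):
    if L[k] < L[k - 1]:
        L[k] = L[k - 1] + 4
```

[1, 7, 11, 15, 19]

k=1: 7>=1, unchanged → [1, 7, 2, 5, 5]
k=2: 2<7, L[2] = 7+4 = 11 → [1, 7, 11, 5, 5]
k=3: 5<11, L[3] = 11+4 = 15 → [1, 7, 11, 15, 5]
k=4: 5<15, L[4] = 15+4 = 19 → [1, 7, 11, 15, 19]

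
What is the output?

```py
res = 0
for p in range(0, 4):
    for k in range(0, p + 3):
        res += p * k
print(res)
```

71

p=0,k=0: res = 0+0 = 0
p=0,k=1: res = 0+0 = 0
p=0,k=2: res = 0+0 = 0
p=1,k=0: res = 0+0 = 0
p=1,k=1: res = 0+1 = 1
p=1,k=2: res = 1+2 = 3
p=1,k=3: res = 3+3 = 6
p=2,k=0: res = 6+0 = 6
p=2,k=1: res = 6+2 = 8
p=2,k=2: res = 8+4 = 12
p=2,k=3: res = 12+6 = 18
p=2,k=4: res = 18+8 = 26
p=3,k=0: res = 26+0 = 26
p=3,k=1: res = 26+3 = 29
p=3,k=2: res = 29+6 = 35
p=3,k=3: res = 35+9 = 44
p=3,k=4: res = 44+12 = 56
p=3,k=5: res = 56+15 = 71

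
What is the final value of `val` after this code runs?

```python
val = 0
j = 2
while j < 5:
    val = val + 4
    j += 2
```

j=2: val = 0+4 = 4
j=4: val = 4+4 = 8

8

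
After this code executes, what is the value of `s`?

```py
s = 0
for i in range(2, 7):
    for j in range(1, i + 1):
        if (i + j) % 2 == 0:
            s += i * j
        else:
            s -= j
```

135

i=2,j=1: odd sum, s = 0-1 = -1
i=2,j=2: even sum, s = (-1)+4 = 3
i=3,j=1: even sum, s = 3+3 = 6
i=3,j=2: odd sum, s = 6-2 = 4
i=3,j=3: even sum, s = 4+9 = 13
i=4,j=1: odd sum, s = 13-1 = 12
i=4,j=2: even sum, s = 12+8 = 20
i=4,j=3: odd sum, s = 20-3 = 17
i=4,j=4: even sum, s = 17+16 = 33
i=5,j=1: even sum, s = 33+5 = 38
i=5,j=2: odd sum, s = 38-2 = 36
i=5,j=3: even sum, s = 36+15 = 51
i=5,j=4: odd sum, s = 51-4 = 47
i=5,j=5: even sum, s = 47+25 = 72
i=6,j=1: odd sum, s = 72-1 = 71
i=6,j=2: even sum, s = 71+12 = 83
i=6,j=3: odd sum, s = 83-3 = 80
i=6,j=4: even sum, s = 80+24 = 104
i=6,j=5: odd sum, s = 104-5 = 99
i=6,j=6: even sum, s = 99+36 = 135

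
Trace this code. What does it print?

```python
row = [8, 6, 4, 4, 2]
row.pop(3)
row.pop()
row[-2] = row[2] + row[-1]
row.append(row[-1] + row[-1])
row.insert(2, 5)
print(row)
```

pop(3) removes 4 → [8, 6, 4, 2]
pop() removes 2 → [8, 6, 4]
row[-2] = row[2]+row[-1] = 4+4 = 8 → [8, 8, 4]
append row[-1]+row[-1] = 4+4 = 8 → [8, 8, 4, 8]
insert 5 at 2 → [8, 8, 5, 4, 8]

[8, 8, 5, 4, 8]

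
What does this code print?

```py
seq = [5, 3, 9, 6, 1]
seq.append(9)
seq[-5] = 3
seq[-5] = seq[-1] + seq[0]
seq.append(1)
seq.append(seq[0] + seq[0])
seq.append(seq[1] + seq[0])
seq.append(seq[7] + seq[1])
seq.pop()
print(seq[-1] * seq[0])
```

append 9 → [5, 3, 9, 6, 1, 9]
seq[-5] = 3 → [5, 3, 9, 6, 1, 9]
seq[-5] = seq[-1]+seq[0] = 9+5 = 14 → [5, 14, 9, 6, 1, 9]
append 1 → [5, 14, 9, 6, 1, 9, 1]
append seq[0]+seq[0] = 5+5 = 10 → [5, 14, 9, 6, 1, 9, 1, 10]
append seq[1]+seq[0] = 14+5 = 19 → [5, 14, 9, 6, 1, 9, 1, 10, 19]
append seq[7]+seq[1] = 10+14 = 24 → [5, 14, 9, 6, 1, 9, 1, 10, 19, 24]
pop() removes 24 → [5, 14, 9, 6, 1, 9, 1, 10, 19]
seq[-1]*seq[0] = 19*5 = 95

95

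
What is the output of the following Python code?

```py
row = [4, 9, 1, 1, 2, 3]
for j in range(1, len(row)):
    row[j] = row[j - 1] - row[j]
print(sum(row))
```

-35

j=1: row[1] = 4-9 = -5 → [4, -5, 1, 1, 2, 3]
j=2: row[2] = (-5)-1 = -6 → [4, -5, -6, 1, 2, 3]
j=3: row[3] = (-6)-1 = -7 → [4, -5, -6, -7, 2, 3]
j=4: row[4] = (-7)-2 = -9 → [4, -5, -6, -7, -9, 3]
j=5: row[5] = (-9)-3 = -12 → [4, -5, -6, -7, -9, -12]
sum = -35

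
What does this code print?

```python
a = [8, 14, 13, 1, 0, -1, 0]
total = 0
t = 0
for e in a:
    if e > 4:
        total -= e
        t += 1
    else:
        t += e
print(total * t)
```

-105

e=8: >4, total = 0-8 = -8; t=1
e=14: >4, total = (-8)-14 = -22; t=2
e=13: >4, total = (-22)-13 = -35; t=3
e=1: not >4; t=4
e=0: not >4; t=4
e=-1: not >4; t=3
e=0: not >4; t=3
total*t = (-35)*3 = -105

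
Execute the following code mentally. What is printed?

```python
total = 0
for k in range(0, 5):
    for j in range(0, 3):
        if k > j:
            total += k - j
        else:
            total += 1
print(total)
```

k=0,j=0: not 0>0, total = 0+1 = 1
k=0,j=1: not 0>1, total = 1+1 = 2
k=0,j=2: not 0>2, total = 2+1 = 3
k=1,j=0: 1>0, total = 3+1 = 4
k=1,j=1: not 1>1, total = 4+1 = 5
k=1,j=2: not 1>2, total = 5+1 = 6
k=2,j=0: 2>0, total = 6+2 = 8
k=2,j=1: 2>1, total = 8+1 = 9
k=2,j=2: not 2>2, total = 9+1 = 10
k=3,j=0: 3>0, total = 10+3 = 13
k=3,j=1: 3>1, total = 13+2 = 15
k=3,j=2: 3>2, total = 15+1 = 16
k=4,j=0: 4>0, total = 16+4 = 20
k=4,j=1: 4>1, total = 20+3 = 23
k=4,j=2: 4>2, total = 23+2 = 25

25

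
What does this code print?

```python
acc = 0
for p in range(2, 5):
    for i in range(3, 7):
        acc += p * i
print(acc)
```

p=2,i=3: acc = 0+6 = 6
p=2,i=4: acc = 6+8 = 14
p=2,i=5: acc = 14+10 = 24
p=2,i=6: acc = 24+12 = 36
p=3,i=3: acc = 36+9 = 45
p=3,i=4: acc = 45+12 = 57
p=3,i=5: acc = 57+15 = 72
p=3,i=6: acc = 72+18 = 90
p=4,i=3: acc = 90+12 = 102
p=4,i=4: acc = 102+16 = 118
p=4,i=5: acc = 118+20 = 138
p=4,i=6: acc = 138+24 = 162

162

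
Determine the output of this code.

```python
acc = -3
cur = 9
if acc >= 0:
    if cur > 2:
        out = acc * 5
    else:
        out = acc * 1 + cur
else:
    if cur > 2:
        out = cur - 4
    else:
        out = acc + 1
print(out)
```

5

acc=-3, cur=9
acc >= 0 is False; cur > 2 is True
→ out = cur - 4 = 5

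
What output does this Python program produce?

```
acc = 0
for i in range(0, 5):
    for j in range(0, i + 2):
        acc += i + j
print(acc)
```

85

i=0,j=0: acc = 0+0 = 0
i=0,j=1: acc = 0+1 = 1
i=1,j=0: acc = 1+1 = 2
i=1,j=1: acc = 2+2 = 4
i=1,j=2: acc = 4+3 = 7
i=2,j=0: acc = 7+2 = 9
i=2,j=1: acc = 9+3 = 12
i=2,j=2: acc = 12+4 = 16
i=2,j=3: acc = 16+5 = 21
i=3,j=0: acc = 21+3 = 24
i=3,j=1: acc = 24+4 = 28
i=3,j=2: acc = 28+5 = 33
i=3,j=3: acc = 33+6 = 39
i=3,j=4: acc = 39+7 = 46
i=4,j=0: acc = 46+4 = 50
i=4,j=1: acc = 50+5 = 55
i=4,j=2: acc = 55+6 = 61
i=4,j=3: acc = 61+7 = 68
i=4,j=4: acc = 68+8 = 76
i=4,j=5: acc = 76+9 = 85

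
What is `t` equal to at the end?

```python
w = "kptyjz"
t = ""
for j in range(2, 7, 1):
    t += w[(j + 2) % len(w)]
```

j=2: add w[4]='j' → 'j'
j=3: add w[5]='z' → 'jz'
j=4: add w[0]='k' → 'jzk'
j=5: add w[1]='p' → 'jzkp'
j=6: add w[2]='t' → 'jzkpt'

'jzkpt'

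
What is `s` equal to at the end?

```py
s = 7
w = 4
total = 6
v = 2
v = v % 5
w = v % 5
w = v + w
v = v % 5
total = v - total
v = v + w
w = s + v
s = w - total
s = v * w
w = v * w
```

v = 2%5 = 2
w = 2%5 = 2
w = 2+2 = 4
v = 2%5 = 2
total = 2-6 = -4
v = 2+4 = 6
w = 7+6 = 13
s = 13-(-4) = 17
s = 6*13 = 78
w = 6*13 = 78

78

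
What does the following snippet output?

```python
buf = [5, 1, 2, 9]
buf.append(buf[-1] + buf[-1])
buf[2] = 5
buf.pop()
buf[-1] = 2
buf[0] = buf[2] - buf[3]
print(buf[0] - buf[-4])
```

0

append buf[-1]+buf[-1] = 9+9 = 18 → [5, 1, 2, 9, 18]
buf[2] = 5 → [5, 1, 5, 9, 18]
pop() removes 18 → [5, 1, 5, 9]
buf[-1] = 2 → [5, 1, 5, 2]
buf[0] = buf[2]-buf[3] = 5-2 = 3 → [3, 1, 5, 2]
buf[0]-buf[-4] = 3-3 = 0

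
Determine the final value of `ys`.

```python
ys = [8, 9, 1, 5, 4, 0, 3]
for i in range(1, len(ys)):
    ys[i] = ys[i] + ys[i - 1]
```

[8, 17, 18, 23, 27, 27, 30]

i=1: ys[1] = 9+8 = 17 → [8, 17, 1, 5, 4, 0, 3]
i=2: ys[2] = 1+17 = 18 → [8, 17, 18, 5, 4, 0, 3]
i=3: ys[3] = 5+18 = 23 → [8, 17, 18, 23, 4, 0, 3]
i=4: ys[4] = 4+23 = 27 → [8, 17, 18, 23, 27, 0, 3]
i=5: ys[5] = 0+27 = 27 → [8, 17, 18, 23, 27, 27, 3]
i=6: ys[6] = 3+27 = 30 → [8, 17, 18, 23, 27, 27, 30]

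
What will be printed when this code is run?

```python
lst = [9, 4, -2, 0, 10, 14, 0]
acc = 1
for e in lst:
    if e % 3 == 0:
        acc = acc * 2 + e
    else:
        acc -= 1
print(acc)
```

e=9: %3==0, acc = 1*2+9 = 11
e=4: not %3==0, acc = 11-1 = 10
e=-2: not %3==0, acc = 10-1 = 9
e=0: %3==0, acc = 9*2+0 = 18
e=10: not %3==0, acc = 18-1 = 17
e=14: not %3==0, acc = 17-1 = 16
e=0: %3==0, acc = 16*2+0 = 32

32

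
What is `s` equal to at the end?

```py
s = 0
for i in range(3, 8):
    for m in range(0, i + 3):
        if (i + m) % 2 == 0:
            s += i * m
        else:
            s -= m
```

i=3,m=0: odd sum, s = 0-0 = 0
i=3,m=1: even sum, s = 0+3 = 3
i=3,m=2: odd sum, s = 3-2 = 1
i=3,m=3: even sum, s = 1+9 = 10
i=3,m=4: odd sum, s = 10-4 = 6
i=3,m=5: even sum, s = 6+15 = 21
i=4,m=0: even sum, s = 21+0 = 21
i=4,m=1: odd sum, s = 21-1 = 20
i=4,m=2: even sum, s = 20+8 = 28
i=4,m=3: odd sum, s = 28-3 = 25
i=4,m=4: even sum, s = 25+16 = 41
i=4,m=5: odd sum, s = 41-5 = 36
i=4,m=6: even sum, s = 36+24 = 60
i=5,m=0: odd sum, s = 60-0 = 60
i=5,m=1: even sum, s = 60+5 = 65
i=5,m=2: odd sum, s = 65-2 = 63
i=5,m=3: even sum, s = 63+15 = 78
i=5,m=4: odd sum, s = 78-4 = 74
i=5,m=5: even sum, s = 74+25 = 99
i=5,m=6: odd sum, s = 99-6 = 93
i=5,m=7: even sum, s = 93+35 = 128
i=6,m=0: even sum, s = 128+0 = 128
i=6,m=1: odd sum, s = 128-1 = 127
i=6,m=2: even sum, s = 127+12 = 139
i=6,m=3: odd sum, s = 139-3 = 136
i=6,m=4: even sum, s = 136+24 = 160
i=6,m=5: odd sum, s = 160-5 = 155
i=6,m=6: even sum, s = 155+36 = 191
i=6,m=7: odd sum, s = 191-7 = 184
i=6,m=8: even sum, s = 184+48 = 232
i=7,m=0: odd sum, s = 232-0 = 232
i=7,m=1: even sum, s = 232+7 = 239
i=7,m=2: odd sum, s = 239-2 = 237
i=7,m=3: even sum, s = 237+21 = 258
i=7,m=4: odd sum, s = 258-4 = 254
i=7,m=5: even sum, s = 254+35 = 289
i=7,m=6: odd sum, s = 289-6 = 283
i=7,m=7: even sum, s = 283+49 = 332
i=7,m=8: odd sum, s = 332-8 = 324
i=7,m=9: even sum, s = 324+63 = 387

387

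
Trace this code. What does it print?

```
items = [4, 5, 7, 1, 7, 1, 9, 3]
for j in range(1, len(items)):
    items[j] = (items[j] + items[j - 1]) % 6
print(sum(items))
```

j=1: items[1] = (5+4)%6 = 3 → [4, 3, 7, 1, 7, 1, 9, 3]
j=2: items[2] = (7+3)%6 = 4 → [4, 3, 4, 1, 7, 1, 9, 3]
j=3: items[3] = (1+4)%6 = 5 → [4, 3, 4, 5, 7, 1, 9, 3]
j=4: items[4] = (7+5)%6 = 0 → [4, 3, 4, 5, 0, 1, 9, 3]
j=5: items[5] = (1+0)%6 = 1 → [4, 3, 4, 5, 0, 1, 9, 3]
j=6: items[6] = (9+1)%6 = 4 → [4, 3, 4, 5, 0, 1, 4, 3]
j=7: items[7] = (3+4)%6 = 1 → [4, 3, 4, 5, 0, 1, 4, 1]
sum = 22

22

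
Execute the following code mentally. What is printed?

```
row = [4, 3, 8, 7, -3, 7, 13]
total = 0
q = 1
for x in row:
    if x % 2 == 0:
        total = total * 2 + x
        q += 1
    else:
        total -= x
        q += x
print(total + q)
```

16

x=4: even, total = 0*2+4 = 4; q=2
x=3: not even, total = 4-3 = 1; q=5
x=8: even, total = 1*2+8 = 10; q=6
x=7: not even, total = 10-7 = 3; q=13
x=-3: not even, total = 3-(-3) = 6; q=10
x=7: not even, total = 6-7 = -1; q=17
x=13: not even, total = (-1)-13 = -14; q=30
total+q = (-14)+30 = 16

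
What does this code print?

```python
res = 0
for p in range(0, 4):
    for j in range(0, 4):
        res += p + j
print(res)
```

p=0,j=0: res = 0+0 = 0
p=0,j=1: res = 0+1 = 1
p=0,j=2: res = 1+2 = 3
p=0,j=3: res = 3+3 = 6
p=1,j=0: res = 6+1 = 7
p=1,j=1: res = 7+2 = 9
p=1,j=2: res = 9+3 = 12
p=1,j=3: res = 12+4 = 16
p=2,j=0: res = 16+2 = 18
p=2,j=1: res = 18+3 = 21
p=2,j=2: res = 21+4 = 25
p=2,j=3: res = 25+5 = 30
p=3,j=0: res = 30+3 = 33
p=3,j=1: res = 33+4 = 37
p=3,j=2: res = 37+5 = 42
p=3,j=3: res = 42+6 = 48

48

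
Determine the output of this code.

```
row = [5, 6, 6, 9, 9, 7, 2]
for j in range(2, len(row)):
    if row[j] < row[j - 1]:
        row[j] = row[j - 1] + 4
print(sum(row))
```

j=2: 6>=6, unchanged → [5, 6, 6, 9, 9, 7, 2]
j=3: 9>=6, unchanged → [5, 6, 6, 9, 9, 7, 2]
j=4: 9>=9, unchanged → [5, 6, 6, 9, 9, 7, 2]
j=5: 7<9, row[5] = 9+4 = 13 → [5, 6, 6, 9, 9, 13, 2]
j=6: 2<13, row[6] = 13+4 = 17 → [5, 6, 6, 9, 9, 13, 17]
sum = 65

65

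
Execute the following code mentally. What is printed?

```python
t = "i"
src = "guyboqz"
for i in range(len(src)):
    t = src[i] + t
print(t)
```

zqobyugi

i=0: prepend 'g' → 'gi'
i=1: prepend 'u' → 'ugi'
i=2: prepend 'y' → 'yugi'
i=3: prepend 'b' → 'byugi'
i=4: prepend 'o' → 'obyugi'
i=5: prepend 'q' → 'qobyugi'
i=6: prepend 'z' → 'zqobyugi'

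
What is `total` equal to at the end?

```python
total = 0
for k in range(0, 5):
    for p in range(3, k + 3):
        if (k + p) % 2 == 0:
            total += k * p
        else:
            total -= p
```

60

k=1,p=3: even sum, total = 0+3 = 3
k=2,p=3: odd sum, total = 3-3 = 0
k=2,p=4: even sum, total = 0+8 = 8
k=3,p=3: even sum, total = 8+9 = 17
k=3,p=4: odd sum, total = 17-4 = 13
k=3,p=5: even sum, total = 13+15 = 28
k=4,p=3: odd sum, total = 28-3 = 25
k=4,p=4: even sum, total = 25+16 = 41
k=4,p=5: odd sum, total = 41-5 = 36
k=4,p=6: even sum, total = 36+24 = 60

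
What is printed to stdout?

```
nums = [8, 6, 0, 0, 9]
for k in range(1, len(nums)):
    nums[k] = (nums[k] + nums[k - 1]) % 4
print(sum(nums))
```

k=1: nums[1] = (6+8)%4 = 2 → [8, 2, 0, 0, 9]
k=2: nums[2] = (0+2)%4 = 2 → [8, 2, 2, 0, 9]
k=3: nums[3] = (0+2)%4 = 2 → [8, 2, 2, 2, 9]
k=4: nums[4] = (9+2)%4 = 3 → [8, 2, 2, 2, 3]
sum = 17

17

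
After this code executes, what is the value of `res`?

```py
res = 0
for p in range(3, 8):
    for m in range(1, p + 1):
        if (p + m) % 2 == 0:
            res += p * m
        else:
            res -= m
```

p=3,m=1: even sum, res = 0+3 = 3
p=3,m=2: odd sum, res = 3-2 = 1
p=3,m=3: even sum, res = 1+9 = 10
p=4,m=1: odd sum, res = 10-1 = 9
p=4,m=2: even sum, res = 9+8 = 17
p=4,m=3: odd sum, res = 17-3 = 14
p=4,m=4: even sum, res = 14+16 = 30
p=5,m=1: even sum, res = 30+5 = 35
p=5,m=2: odd sum, res = 35-2 = 33
p=5,m=3: even sum, res = 33+15 = 48
p=5,m=4: odd sum, res = 48-4 = 44
p=5,m=5: even sum, res = 44+25 = 69
p=6,m=1: odd sum, res = 69-1 = 68
p=6,m=2: even sum, res = 68+12 = 80
p=6,m=3: odd sum, res = 80-3 = 77
p=6,m=4: even sum, res = 77+24 = 101
p=6,m=5: odd sum, res = 101-5 = 96
p=6,m=6: even sum, res = 96+36 = 132
p=7,m=1: even sum, res = 132+7 = 139
p=7,m=2: odd sum, res = 139-2 = 137
p=7,m=3: even sum, res = 137+21 = 158
p=7,m=4: odd sum, res = 158-4 = 154
p=7,m=5: even sum, res = 154+35 = 189
p=7,m=6: odd sum, res = 189-6 = 183
p=7,m=7: even sum, res = 183+49 = 232

232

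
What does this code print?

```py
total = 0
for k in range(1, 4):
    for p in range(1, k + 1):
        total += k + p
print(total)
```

24

k=1,p=1: total = 0+2 = 2
k=2,p=1: total = 2+3 = 5
k=2,p=2: total = 5+4 = 9
k=3,p=1: total = 9+4 = 13
k=3,p=2: total = 13+5 = 18
k=3,p=3: total = 18+6 = 24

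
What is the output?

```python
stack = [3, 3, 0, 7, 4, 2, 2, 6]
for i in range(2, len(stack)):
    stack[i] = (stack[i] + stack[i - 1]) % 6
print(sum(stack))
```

i=2: stack[2] = (0+3)%6 = 3 → [3, 3, 3, 7, 4, 2, 2, 6]
i=3: stack[3] = (7+3)%6 = 4 → [3, 3, 3, 4, 4, 2, 2, 6]
i=4: stack[4] = (4+4)%6 = 2 → [3, 3, 3, 4, 2, 2, 2, 6]
i=5: stack[5] = (2+2)%6 = 4 → [3, 3, 3, 4, 2, 4, 2, 6]
i=6: stack[6] = (2+4)%6 = 0 → [3, 3, 3, 4, 2, 4, 0, 6]
i=7: stack[7] = (6+0)%6 = 0 → [3, 3, 3, 4, 2, 4, 0, 0]
sum = 19

19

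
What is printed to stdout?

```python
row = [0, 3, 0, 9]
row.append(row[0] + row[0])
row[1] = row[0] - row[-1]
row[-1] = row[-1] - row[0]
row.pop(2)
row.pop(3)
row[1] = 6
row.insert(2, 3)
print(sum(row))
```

18

append row[0]+row[0] = 0+0 = 0 → [0, 3, 0, 9, 0]
row[1] = row[0]-row[-1] = 0-0 = 0 → [0, 0, 0, 9, 0]
row[-1] = row[-1]-row[0] = 0-0 = 0 → [0, 0, 0, 9, 0]
pop(2) removes 0 → [0, 0, 9, 0]
pop(3) removes 0 → [0, 0, 9]
row[1] = 6 → [0, 6, 9]
insert 3 at 2 → [0, 6, 3, 9]
sum = 18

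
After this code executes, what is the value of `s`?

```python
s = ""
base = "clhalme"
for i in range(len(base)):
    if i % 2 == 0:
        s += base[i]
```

'chle'

i=0: add 'c' → 'c'
i=1: skip
i=2: add 'h' → 'ch'
i=3: skip
i=4: add 'l' → 'chl'
i=5: skip
i=6: add 'e' → 'chle'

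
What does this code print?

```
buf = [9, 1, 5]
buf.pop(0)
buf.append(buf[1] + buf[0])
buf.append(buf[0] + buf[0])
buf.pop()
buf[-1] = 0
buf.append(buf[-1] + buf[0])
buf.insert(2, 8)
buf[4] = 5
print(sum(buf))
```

pop(0) removes 9 → [1, 5]
append buf[1]+buf[0] = 5+1 = 6 → [1, 5, 6]
append buf[0]+buf[0] = 1+1 = 2 → [1, 5, 6, 2]
pop() removes 2 → [1, 5, 6]
buf[-1] = 0 → [1, 5, 0]
append buf[-1]+buf[0] = 0+1 = 1 → [1, 5, 0, 1]
insert 8 at 2 → [1, 5, 8, 0, 1]
buf[4] = 5 → [1, 5, 8, 0, 5]
sum = 19

19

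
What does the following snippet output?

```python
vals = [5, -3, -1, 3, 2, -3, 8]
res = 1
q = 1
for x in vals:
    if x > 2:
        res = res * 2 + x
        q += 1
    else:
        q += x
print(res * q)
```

x=5: >2, res = 1*2+5 = 7; q=2
x=-3: not >2; q=-1
x=-1: not >2; q=-2
x=3: >2, res = 7*2+3 = 17; q=-1
x=2: not >2; q=1
x=-3: not >2; q=-2
x=8: >2, res = 17*2+8 = 42; q=-1
res*q = 42*(-1) = -42

-42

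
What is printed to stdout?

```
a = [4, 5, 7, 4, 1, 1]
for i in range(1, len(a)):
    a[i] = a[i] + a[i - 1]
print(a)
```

i=1: a[1] = 5+4 = 9 → [4, 9, 7, 4, 1, 1]
i=2: a[2] = 7+9 = 16 → [4, 9, 16, 4, 1, 1]
i=3: a[3] = 4+16 = 20 → [4, 9, 16, 20, 1, 1]
i=4: a[4] = 1+20 = 21 → [4, 9, 16, 20, 21, 1]
i=5: a[5] = 1+21 = 22 → [4, 9, 16, 20, 21, 22]

[4, 9, 16, 20, 21, 22]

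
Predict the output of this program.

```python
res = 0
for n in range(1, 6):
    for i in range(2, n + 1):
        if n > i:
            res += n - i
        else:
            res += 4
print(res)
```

26

n=2,i=2: not 2>2, res = 0+4 = 4
n=3,i=2: 3>2, res = 4+1 = 5
n=3,i=3: not 3>3, res = 5+4 = 9
n=4,i=2: 4>2, res = 9+2 = 11
n=4,i=3: 4>3, res = 11+1 = 12
n=4,i=4: not 4>4, res = 12+4 = 16
n=5,i=2: 5>2, res = 16+3 = 19
n=5,i=3: 5>3, res = 19+2 = 21
n=5,i=4: 5>4, res = 21+1 = 22
n=5,i=5: not 5>5, res = 22+4 = 26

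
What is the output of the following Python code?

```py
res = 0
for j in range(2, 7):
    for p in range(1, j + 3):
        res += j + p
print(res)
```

240

j=2,p=1: res = 0+3 = 3
j=2,p=2: res = 3+4 = 7
j=2,p=3: res = 7+5 = 12
j=2,p=4: res = 12+6 = 18
j=3,p=1: res = 18+4 = 22
j=3,p=2: res = 22+5 = 27
j=3,p=3: res = 27+6 = 33
j=3,p=4: res = 33+7 = 40
j=3,p=5: res = 40+8 = 48
j=4,p=1: res = 48+5 = 53
j=4,p=2: res = 53+6 = 59
j=4,p=3: res = 59+7 = 66
j=4,p=4: res = 66+8 = 74
j=4,p=5: res = 74+9 = 83
j=4,p=6: res = 83+10 = 93
j=5,p=1: res = 93+6 = 99
j=5,p=2: res = 99+7 = 106
j=5,p=3: res = 106+8 = 114
j=5,p=4: res = 114+9 = 123
j=5,p=5: res = 123+10 = 133
j=5,p=6: res = 133+11 = 144
j=5,p=7: res = 144+12 = 156
j=6,p=1: res = 156+7 = 163
j=6,p=2: res = 163+8 = 171
j=6,p=3: res = 171+9 = 180
j=6,p=4: res = 180+10 = 190
j=6,p=5: res = 190+11 = 201
j=6,p=6: res = 201+12 = 213
j=6,p=7: res = 213+13 = 226
j=6,p=8: res = 226+14 = 240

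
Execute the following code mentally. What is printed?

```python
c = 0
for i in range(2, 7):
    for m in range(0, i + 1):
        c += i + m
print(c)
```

i=2,m=0: c = 0+2 = 2
i=2,m=1: c = 2+3 = 5
i=2,m=2: c = 5+4 = 9
i=3,m=0: c = 9+3 = 12
i=3,m=1: c = 12+4 = 16
i=3,m=2: c = 16+5 = 21
i=3,m=3: c = 21+6 = 27
i=4,m=0: c = 27+4 = 31
i=4,m=1: c = 31+5 = 36
i=4,m=2: c = 36+6 = 42
i=4,m=3: c = 42+7 = 49
i=4,m=4: c = 49+8 = 57
i=5,m=0: c = 57+5 = 62
i=5,m=1: c = 62+6 = 68
i=5,m=2: c = 68+7 = 75
i=5,m=3: c = 75+8 = 83
i=5,m=4: c = 83+9 = 92
i=5,m=5: c = 92+10 = 102
i=6,m=0: c = 102+6 = 108
i=6,m=1: c = 108+7 = 115
i=6,m=2: c = 115+8 = 123
i=6,m=3: c = 123+9 = 132
i=6,m=4: c = 132+10 = 142
i=6,m=5: c = 142+11 = 153
i=6,m=6: c = 153+12 = 165

165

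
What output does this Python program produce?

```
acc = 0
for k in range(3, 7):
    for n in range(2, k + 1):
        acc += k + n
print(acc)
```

116

k=3,n=2: acc = 0+5 = 5
k=3,n=3: acc = 5+6 = 11
k=4,n=2: acc = 11+6 = 17
k=4,n=3: acc = 17+7 = 24
k=4,n=4: acc = 24+8 = 32
k=5,n=2: acc = 32+7 = 39
k=5,n=3: acc = 39+8 = 47
k=5,n=4: acc = 47+9 = 56
k=5,n=5: acc = 56+10 = 66
k=6,n=2: acc = 66+8 = 74
k=6,n=3: acc = 74+9 = 83
k=6,n=4: acc = 83+10 = 93
k=6,n=5: acc = 93+11 = 104
k=6,n=6: acc = 104+12 = 116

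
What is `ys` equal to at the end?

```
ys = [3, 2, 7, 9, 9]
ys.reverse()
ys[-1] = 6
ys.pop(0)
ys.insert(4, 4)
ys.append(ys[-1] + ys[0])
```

[9, 7, 2, 6, 4, 13]

reverse → [9, 9, 7, 2, 3]
ys[-1] = 6 → [9, 9, 7, 2, 6]
pop(0) removes 9 → [9, 7, 2, 6]
insert 4 at 4 → [9, 7, 2, 6, 4]
append ys[-1]+ys[0] = 4+9 = 13 → [9, 7, 2, 6, 4, 13]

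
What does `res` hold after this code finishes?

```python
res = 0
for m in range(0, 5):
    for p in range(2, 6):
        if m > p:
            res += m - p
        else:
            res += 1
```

21

m=0,p=2: not 0>2, res = 0+1 = 1
m=0,p=3: not 0>3, res = 1+1 = 2
m=0,p=4: not 0>4, res = 2+1 = 3
m=0,p=5: not 0>5, res = 3+1 = 4
m=1,p=2: not 1>2, res = 4+1 = 5
m=1,p=3: not 1>3, res = 5+1 = 6
m=1,p=4: not 1>4, res = 6+1 = 7
m=1,p=5: not 1>5, res = 7+1 = 8
m=2,p=2: not 2>2, res = 8+1 = 9
m=2,p=3: not 2>3, res = 9+1 = 10
m=2,p=4: not 2>4, res = 10+1 = 11
m=2,p=5: not 2>5, res = 11+1 = 12
m=3,p=2: 3>2, res = 12+1 = 13
m=3,p=3: not 3>3, res = 13+1 = 14
m=3,p=4: not 3>4, res = 14+1 = 15
m=3,p=5: not 3>5, res = 15+1 = 16
m=4,p=2: 4>2, res = 16+2 = 18
m=4,p=3: 4>3, res = 18+1 = 19
m=4,p=4: not 4>4, res = 19+1 = 20
m=4,p=5: not 4>5, res = 20+1 = 21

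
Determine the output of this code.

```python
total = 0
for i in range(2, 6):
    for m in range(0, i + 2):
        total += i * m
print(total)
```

207

i=2,m=0: total = 0+0 = 0
i=2,m=1: total = 0+2 = 2
i=2,m=2: total = 2+4 = 6
i=2,m=3: total = 6+6 = 12
i=3,m=0: total = 12+0 = 12
i=3,m=1: total = 12+3 = 15
i=3,m=2: total = 15+6 = 21
i=3,m=3: total = 21+9 = 30
i=3,m=4: total = 30+12 = 42
i=4,m=0: total = 42+0 = 42
i=4,m=1: total = 42+4 = 46
i=4,m=2: total = 46+8 = 54
i=4,m=3: total = 54+12 = 66
i=4,m=4: total = 66+16 = 82
i=4,m=5: total = 82+20 = 102
i=5,m=0: total = 102+0 = 102
i=5,m=1: total = 102+5 = 107
i=5,m=2: total = 107+10 = 117
i=5,m=3: total = 117+15 = 132
i=5,m=4: total = 132+20 = 152
i=5,m=5: total = 152+25 = 177
i=5,m=6: total = 177+30 = 207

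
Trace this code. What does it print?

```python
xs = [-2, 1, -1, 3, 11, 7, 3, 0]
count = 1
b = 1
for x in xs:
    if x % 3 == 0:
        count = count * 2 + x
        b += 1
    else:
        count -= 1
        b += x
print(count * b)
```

-120

x=-2: not %3==0, count = 1-1 = 0; b=-1
x=1: not %3==0, count = 0-1 = -1; b=0
x=-1: not %3==0, count = (-1)-1 = -2; b=-1
x=3: %3==0, count = (-2)*2+3 = -1; b=0
x=11: not %3==0, count = (-1)-1 = -2; b=11
x=7: not %3==0, count = (-2)-1 = -3; b=18
x=3: %3==0, count = (-3)*2+3 = -3; b=19
x=0: %3==0, count = (-3)*2+0 = -6; b=20
count*b = (-6)*20 = -120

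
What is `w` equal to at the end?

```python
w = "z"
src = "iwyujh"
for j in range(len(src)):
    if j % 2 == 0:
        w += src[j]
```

j=0: add 'i' → 'zi'
j=1: skip
j=2: add 'y' → 'ziy'
j=3: skip
j=4: add 'j' → 'ziyj'
j=5: skip

'ziyj'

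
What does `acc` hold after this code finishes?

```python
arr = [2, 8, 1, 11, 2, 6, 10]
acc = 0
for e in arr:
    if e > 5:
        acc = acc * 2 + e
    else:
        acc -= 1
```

102

e=2: not >5, acc = 0-1 = -1
e=8: >5, acc = (-1)*2+8 = 6
e=1: not >5, acc = 6-1 = 5
e=11: >5, acc = 5*2+11 = 21
e=2: not >5, acc = 21-1 = 20
e=6: >5, acc = 20*2+6 = 46
e=10: >5, acc = 46*2+10 = 102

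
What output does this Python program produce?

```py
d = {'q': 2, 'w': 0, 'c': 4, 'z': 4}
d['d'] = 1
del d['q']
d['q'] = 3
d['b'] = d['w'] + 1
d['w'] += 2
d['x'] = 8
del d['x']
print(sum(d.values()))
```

15

d['d'] = 1 → {'q': 2, 'w': 0, 'c': 4, 'z': 4, 'd': 1}
del 'q' → {'w': 0, 'c': 4, 'z': 4, 'd': 1}
d['q'] = 3 → {'w': 0, 'c': 4, 'z': 4, 'd': 1, 'q': 3}
d['b'] = d['w']+1 = 1 → {'w': 0, 'c': 4, 'z': 4, 'd': 1, 'q': 3, 'b': 1}
d['w'] = 0+2 = 2 → {'w': 2, 'c': 4, 'z': 4, 'd': 1, 'q': 3, 'b': 1}
d['x'] = 8 → {'w': 2, 'c': 4, 'z': 4, 'd': 1, 'q': 3, 'b': 1, 'x': 8}
del 'x' → {'w': 2, 'c': 4, 'z': 4, 'd': 1, 'q': 3, 'b': 1}
sum of values = 15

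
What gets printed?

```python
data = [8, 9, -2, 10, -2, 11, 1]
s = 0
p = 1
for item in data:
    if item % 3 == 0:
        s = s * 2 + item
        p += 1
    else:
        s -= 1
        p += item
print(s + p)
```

item=8: not %3==0, s = 0-1 = -1; p=9
item=9: %3==0, s = (-1)*2+9 = 7; p=10
item=-2: not %3==0, s = 7-1 = 6; p=8
item=10: not %3==0, s = 6-1 = 5; p=18
item=-2: not %3==0, s = 5-1 = 4; p=16
item=11: not %3==0, s = 4-1 = 3; p=27
item=1: not %3==0, s = 3-1 = 2; p=28
s+p = 2+28 = 30

30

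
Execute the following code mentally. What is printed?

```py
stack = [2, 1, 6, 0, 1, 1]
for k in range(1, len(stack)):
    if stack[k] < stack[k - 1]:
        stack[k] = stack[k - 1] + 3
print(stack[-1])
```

k=1: 1<2, stack[1] = 2+3 = 5 → [2, 5, 6, 0, 1, 1]
k=2: 6>=5, unchanged → [2, 5, 6, 0, 1, 1]
k=3: 0<6, stack[3] = 6+3 = 9 → [2, 5, 6, 9, 1, 1]
k=4: 1<9, stack[4] = 9+3 = 12 → [2, 5, 6, 9, 12, 1]
k=5: 1<12, stack[5] = 12+3 = 15 → [2, 5, 6, 9, 12, 15]

15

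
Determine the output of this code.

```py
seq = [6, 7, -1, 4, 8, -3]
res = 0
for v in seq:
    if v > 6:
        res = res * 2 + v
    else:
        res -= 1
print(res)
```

v=6: not >6, res = 0-1 = -1
v=7: >6, res = (-1)*2+7 = 5
v=-1: not >6, res = 5-1 = 4
v=4: not >6, res = 4-1 = 3
v=8: >6, res = 3*2+8 = 14
v=-3: not >6, res = 14-1 = 13

13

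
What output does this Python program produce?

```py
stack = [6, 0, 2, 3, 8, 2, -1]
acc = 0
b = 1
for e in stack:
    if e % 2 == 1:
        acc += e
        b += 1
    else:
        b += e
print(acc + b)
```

23

e=6: not odd; b=7
e=0: not odd; b=7
e=2: not odd; b=9
e=3: odd, acc = 0+3 = 3; b=10
e=8: not odd; b=18
e=2: not odd; b=20
e=-1: odd, acc = 3+(-1) = 2; b=21
acc+b = 2+21 = 23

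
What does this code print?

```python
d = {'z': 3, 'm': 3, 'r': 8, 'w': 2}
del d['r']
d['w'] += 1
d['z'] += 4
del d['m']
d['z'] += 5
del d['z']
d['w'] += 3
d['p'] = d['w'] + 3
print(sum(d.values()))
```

15

del 'r' → {'z': 3, 'm': 3, 'w': 2}
d['w'] = 2+1 = 3 → {'z': 3, 'm': 3, 'w': 3}
d['z'] = 3+4 = 7 → {'z': 7, 'm': 3, 'w': 3}
del 'm' → {'z': 7, 'w': 3}
d['z'] = 7+5 = 12 → {'z': 12, 'w': 3}
del 'z' → {'w': 3}
d['w'] = 3+3 = 6 → {'w': 6}
d['p'] = d['w']+3 = 9 → {'w': 6, 'p': 9}
sum of values = 15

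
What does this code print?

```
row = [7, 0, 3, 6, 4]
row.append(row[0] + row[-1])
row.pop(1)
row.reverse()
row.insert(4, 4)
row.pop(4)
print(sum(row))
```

31

append row[0]+row[-1] = 7+4 = 11 → [7, 0, 3, 6, 4, 11]
pop(1) removes 0 → [7, 3, 6, 4, 11]
reverse → [11, 4, 6, 3, 7]
insert 4 at 4 → [11, 4, 6, 3, 4, 7]
pop(4) removes 4 → [11, 4, 6, 3, 7]
sum = 31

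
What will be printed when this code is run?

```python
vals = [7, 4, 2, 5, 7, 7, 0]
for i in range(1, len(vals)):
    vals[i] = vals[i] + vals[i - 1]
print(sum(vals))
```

138

i=1: vals[1] = 4+7 = 11 → [7, 11, 2, 5, 7, 7, 0]
i=2: vals[2] = 2+11 = 13 → [7, 11, 13, 5, 7, 7, 0]
i=3: vals[3] = 5+13 = 18 → [7, 11, 13, 18, 7, 7, 0]
i=4: vals[4] = 7+18 = 25 → [7, 11, 13, 18, 25, 7, 0]
i=5: vals[5] = 7+25 = 32 → [7, 11, 13, 18, 25, 32, 0]
i=6: vals[6] = 0+32 = 32 → [7, 11, 13, 18, 25, 32, 32]
sum = 138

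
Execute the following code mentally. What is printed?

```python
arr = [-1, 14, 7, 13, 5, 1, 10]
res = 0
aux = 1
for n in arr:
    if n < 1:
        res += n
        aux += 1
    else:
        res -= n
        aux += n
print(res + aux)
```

n=-1: <1, res = 0+(-1) = -1; aux=2
n=14: not <1, res = (-1)-14 = -15; aux=16
n=7: not <1, res = (-15)-7 = -22; aux=23
n=13: not <1, res = (-22)-13 = -35; aux=36
n=5: not <1, res = (-35)-5 = -40; aux=41
n=1: not <1, res = (-40)-1 = -41; aux=42
n=10: not <1, res = (-41)-10 = -51; aux=52
res+aux = (-51)+52 = 1

1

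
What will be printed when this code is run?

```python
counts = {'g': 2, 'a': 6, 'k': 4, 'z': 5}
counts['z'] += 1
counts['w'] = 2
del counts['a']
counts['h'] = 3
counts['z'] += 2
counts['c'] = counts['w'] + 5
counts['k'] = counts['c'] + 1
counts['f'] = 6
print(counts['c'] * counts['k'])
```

56

counts['z'] = 5+1 = 6 → {'g': 2, 'a': 6, 'k': 4, 'z': 6}
counts['w'] = 2 → {'g': 2, 'a': 6, 'k': 4, 'z': 6, 'w': 2}
del 'a' → {'g': 2, 'k': 4, 'z': 6, 'w': 2}
counts['h'] = 3 → {'g': 2, 'k': 4, 'z': 6, 'w': 2, 'h': 3}
counts['z'] = 6+2 = 8 → {'g': 2, 'k': 4, 'z': 8, 'w': 2, 'h': 3}
counts['c'] = counts['w']+5 = 7 → {'g': 2, 'k': 4, 'z': 8, 'w': 2, 'h': 3, 'c': 7}
counts['k'] = counts['c']+1 = 8 → {'g': 2, 'k': 8, 'z': 8, 'w': 2, 'h': 3, 'c': 7}
counts['f'] = 6 → {'g': 2, 'k': 8, 'z': 8, 'w': 2, 'h': 3, 'c': 7, 'f': 6}
counts['c']*counts['k'] = 7*8 = 56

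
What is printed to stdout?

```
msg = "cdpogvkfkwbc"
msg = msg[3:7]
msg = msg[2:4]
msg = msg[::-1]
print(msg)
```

kv

slice [3:7] → 'ogvk'
slice [2:4] → 'vk'
reverse → 'kv'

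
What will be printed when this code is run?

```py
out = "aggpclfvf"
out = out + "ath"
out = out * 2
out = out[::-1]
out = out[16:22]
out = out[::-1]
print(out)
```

+ 'ath' → 'aggpclfvfath'
repeat ×2 → 'aggpclfvfathaggpclfvfath'
reverse → 'htafvflcpggahtafvflcpgga'
slice [16:22] → 'vflcpg'
reverse → 'gpclfv'

gpclfv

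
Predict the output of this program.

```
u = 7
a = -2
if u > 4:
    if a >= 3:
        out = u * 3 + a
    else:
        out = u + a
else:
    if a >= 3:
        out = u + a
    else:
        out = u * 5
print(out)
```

u=7, a=-2
u > 4 is True; a >= 3 is False
→ out = u + a = 5

5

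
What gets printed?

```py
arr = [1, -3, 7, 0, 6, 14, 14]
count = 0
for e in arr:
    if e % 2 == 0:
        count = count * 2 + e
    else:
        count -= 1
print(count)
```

18

e=1: not even, count = 0-1 = -1
e=-3: not even, count = (-1)-1 = -2
e=7: not even, count = (-2)-1 = -3
e=0: even, count = (-3)*2+0 = -6
e=6: even, count = (-6)*2+6 = -6
e=14: even, count = (-6)*2+14 = 2
e=14: even, count = 2*2+14 = 18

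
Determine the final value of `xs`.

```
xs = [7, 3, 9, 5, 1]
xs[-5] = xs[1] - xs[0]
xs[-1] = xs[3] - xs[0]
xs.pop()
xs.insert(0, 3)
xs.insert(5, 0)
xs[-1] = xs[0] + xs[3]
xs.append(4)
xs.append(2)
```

[3, -4, 3, 9, 5, 12, 4, 2]

xs[-5] = xs[1]-xs[0] = 3-7 = -4 → [-4, 3, 9, 5, 1]
xs[-1] = xs[3]-xs[0] = 5-(-4) = 9 → [-4, 3, 9, 5, 9]
pop() removes 9 → [-4, 3, 9, 5]
insert 3 at 0 → [3, -4, 3, 9, 5]
insert 0 at 5 → [3, -4, 3, 9, 5, 0]
xs[-1] = xs[0]+xs[3] = 3+9 = 12 → [3, -4, 3, 9, 5, 12]
append 4 → [3, -4, 3, 9, 5, 12, 4]
append 2 → [3, -4, 3, 9, 5, 12, 4, 2]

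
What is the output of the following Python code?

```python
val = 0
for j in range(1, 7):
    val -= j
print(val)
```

-21

j=1: val = 0-1 = -1
j=2: val = (-1)-2 = -3
j=3: val = (-3)-3 = -6
j=4: val = (-6)-4 = -10
j=5: val = (-10)-5 = -15
j=6: val = (-15)-6 = -21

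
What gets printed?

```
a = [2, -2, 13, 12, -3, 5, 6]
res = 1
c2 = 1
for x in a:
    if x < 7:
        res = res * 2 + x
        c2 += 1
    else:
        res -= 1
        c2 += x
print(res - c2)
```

5

x=2: <7, res = 1*2+2 = 4; c2=2
x=-2: <7, res = 4*2+(-2) = 6; c2=3
x=13: not <7, res = 6-1 = 5; c2=16
x=12: not <7, res = 5-1 = 4; c2=28
x=-3: <7, res = 4*2+(-3) = 5; c2=29
x=5: <7, res = 5*2+5 = 15; c2=30
x=6: <7, res = 15*2+6 = 36; c2=31
res-c2 = 36-31 = 5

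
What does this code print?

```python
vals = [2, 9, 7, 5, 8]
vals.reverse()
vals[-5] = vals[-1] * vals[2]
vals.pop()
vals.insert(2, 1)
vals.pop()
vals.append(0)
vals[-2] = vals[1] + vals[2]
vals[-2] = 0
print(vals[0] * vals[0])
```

reverse → [8, 5, 7, 9, 2]
vals[-5] = vals[-1]*vals[2] = 2*7 = 14 → [14, 5, 7, 9, 2]
pop() removes 2 → [14, 5, 7, 9]
insert 1 at 2 → [14, 5, 1, 7, 9]
pop() removes 9 → [14, 5, 1, 7]
append 0 → [14, 5, 1, 7, 0]
vals[-2] = vals[1]+vals[2] = 5+1 = 6 → [14, 5, 1, 6, 0]
vals[-2] = 0 → [14, 5, 1, 0, 0]
vals[0]*vals[0] = 14*14 = 196

196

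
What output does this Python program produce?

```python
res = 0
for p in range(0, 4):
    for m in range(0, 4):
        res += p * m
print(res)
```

p=0,m=0: res = 0+0 = 0
p=0,m=1: res = 0+0 = 0
p=0,m=2: res = 0+0 = 0
p=0,m=3: res = 0+0 = 0
p=1,m=0: res = 0+0 = 0
p=1,m=1: res = 0+1 = 1
p=1,m=2: res = 1+2 = 3
p=1,m=3: res = 3+3 = 6
p=2,m=0: res = 6+0 = 6
p=2,m=1: res = 6+2 = 8
p=2,m=2: res = 8+4 = 12
p=2,m=3: res = 12+6 = 18
p=3,m=0: res = 18+0 = 18
p=3,m=1: res = 18+3 = 21
p=3,m=2: res = 21+6 = 27
p=3,m=3: res = 27+9 = 36

36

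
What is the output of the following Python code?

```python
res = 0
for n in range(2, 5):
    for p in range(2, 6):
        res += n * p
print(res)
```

n=2,p=2: res = 0+4 = 4
n=2,p=3: res = 4+6 = 10
n=2,p=4: res = 10+8 = 18
n=2,p=5: res = 18+10 = 28
n=3,p=2: res = 28+6 = 34
n=3,p=3: res = 34+9 = 43
n=3,p=4: res = 43+12 = 55
n=3,p=5: res = 55+15 = 70
n=4,p=2: res = 70+8 = 78
n=4,p=3: res = 78+12 = 90
n=4,p=4: res = 90+16 = 106
n=4,p=5: res = 106+20 = 126

126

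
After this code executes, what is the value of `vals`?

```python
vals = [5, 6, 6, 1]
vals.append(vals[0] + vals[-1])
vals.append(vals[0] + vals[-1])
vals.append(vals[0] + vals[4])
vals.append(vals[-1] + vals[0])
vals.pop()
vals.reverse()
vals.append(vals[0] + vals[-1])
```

append vals[0]+vals[-1] = 5+1 = 6 → [5, 6, 6, 1, 6]
append vals[0]+vals[-1] = 5+6 = 11 → [5, 6, 6, 1, 6, 11]
append vals[0]+vals[4] = 5+6 = 11 → [5, 6, 6, 1, 6, 11, 11]
append vals[-1]+vals[0] = 11+5 = 16 → [5, 6, 6, 1, 6, 11, 11, 16]
pop() removes 16 → [5, 6, 6, 1, 6, 11, 11]
reverse → [11, 11, 6, 1, 6, 6, 5]
append vals[0]+vals[-1] = 11+5 = 16 → [11, 11, 6, 1, 6, 6, 5, 16]

[11, 11, 6, 1, 6, 6, 5, 16]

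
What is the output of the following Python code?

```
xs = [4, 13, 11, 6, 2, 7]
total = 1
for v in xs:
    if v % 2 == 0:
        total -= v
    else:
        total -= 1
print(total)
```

-14

v=4: even, total = 1-4 = -3
v=13: not even, total = (-3)-1 = -4
v=11: not even, total = (-4)-1 = -5
v=6: even, total = (-5)-6 = -11
v=2: even, total = (-11)-2 = -13
v=7: not even, total = (-13)-1 = -14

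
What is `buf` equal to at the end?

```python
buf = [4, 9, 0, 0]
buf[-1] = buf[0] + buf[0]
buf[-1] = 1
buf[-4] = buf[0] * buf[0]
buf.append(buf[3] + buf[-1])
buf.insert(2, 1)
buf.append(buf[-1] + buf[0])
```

buf[-1] = buf[0]+buf[0] = 4+4 = 8 → [4, 9, 0, 8]
buf[-1] = 1 → [4, 9, 0, 1]
buf[-4] = buf[0]*buf[0] = 4*4 = 16 → [16, 9, 0, 1]
append buf[3]+buf[-1] = 1+1 = 2 → [16, 9, 0, 1, 2]
insert 1 at 2 → [16, 9, 1, 0, 1, 2]
append buf[-1]+buf[0] = 2+16 = 18 → [16, 9, 1, 0, 1, 2, 18]

[16, 9, 1, 0, 1, 2, 18]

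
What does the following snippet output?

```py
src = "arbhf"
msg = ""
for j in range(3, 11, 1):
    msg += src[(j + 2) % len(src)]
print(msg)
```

j=3: add src[0]='a' → 'a'
j=4: add src[1]='r' → 'ar'
j=5: add src[2]='b' → 'arb'
j=6: add src[3]='h' → 'arbh'
j=7: add src[4]='f' → 'arbhf'
j=8: add src[0]='a' → 'arbhfa'
j=9: add src[1]='r' → 'arbhfar'
j=10: add src[2]='b' → 'arbhfarb'

arbhfarb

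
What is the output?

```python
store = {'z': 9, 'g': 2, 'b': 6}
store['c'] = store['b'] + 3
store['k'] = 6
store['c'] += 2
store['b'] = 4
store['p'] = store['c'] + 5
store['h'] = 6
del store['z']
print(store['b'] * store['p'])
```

64

store['c'] = store['b']+3 = 9 → {'z': 9, 'g': 2, 'b': 6, 'c': 9}
store['k'] = 6 → {'z': 9, 'g': 2, 'b': 6, 'c': 9, 'k': 6}
store['c'] = 9+2 = 11 → {'z': 9, 'g': 2, 'b': 6, 'c': 11, 'k': 6}
store['b'] = 4 → {'z': 9, 'g': 2, 'b': 4, 'c': 11, 'k': 6}
store['p'] = store['c']+5 = 16 → {'z': 9, 'g': 2, 'b': 4, 'c': 11, 'k': 6, 'p': 16}
store['h'] = 6 → {'z': 9, 'g': 2, 'b': 4, 'c': 11, 'k': 6, 'p': 16, 'h': 6}
del 'z' → {'g': 2, 'b': 4, 'c': 11, 'k': 6, 'p': 16, 'h': 6}
store['b']*store['p'] = 4*16 = 64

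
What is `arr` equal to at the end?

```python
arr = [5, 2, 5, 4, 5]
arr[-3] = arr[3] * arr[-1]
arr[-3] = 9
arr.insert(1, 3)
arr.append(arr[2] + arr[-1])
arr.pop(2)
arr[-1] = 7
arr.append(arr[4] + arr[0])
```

arr[-3] = arr[3]*arr[-1] = 4*5 = 20 → [5, 2, 20, 4, 5]
arr[-3] = 9 → [5, 2, 9, 4, 5]
insert 3 at 1 → [5, 3, 2, 9, 4, 5]
append arr[2]+arr[-1] = 2+5 = 7 → [5, 3, 2, 9, 4, 5, 7]
pop(2) removes 2 → [5, 3, 9, 4, 5, 7]
arr[-1] = 7 → [5, 3, 9, 4, 5, 7]
append arr[4]+arr[0] = 5+5 = 10 → [5, 3, 9, 4, 5, 7, 10]

[5, 3, 9, 4, 5, 7, 10]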